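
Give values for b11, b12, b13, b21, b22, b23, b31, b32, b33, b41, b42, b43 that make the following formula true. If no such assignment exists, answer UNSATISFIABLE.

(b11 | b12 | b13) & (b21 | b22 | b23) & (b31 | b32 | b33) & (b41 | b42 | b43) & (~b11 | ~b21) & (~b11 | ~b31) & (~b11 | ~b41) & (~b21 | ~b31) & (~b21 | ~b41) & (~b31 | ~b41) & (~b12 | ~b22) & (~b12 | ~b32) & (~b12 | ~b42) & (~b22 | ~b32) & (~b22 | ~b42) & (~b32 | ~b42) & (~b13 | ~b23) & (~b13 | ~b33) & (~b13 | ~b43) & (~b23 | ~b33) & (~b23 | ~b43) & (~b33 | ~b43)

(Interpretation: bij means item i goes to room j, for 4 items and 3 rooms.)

Case b11 = 0:
Case b12 = 1:
(~b22) alone gives b22 = 0.
(~b32) alone gives b32 = 0.
(~b42) alone gives b42 = 0.
Case b21 = 1:
(~b31) alone gives b31 = 0.
(b33) alone gives b33 = 1.
(~b41) alone gives b41 = 0.
(b43) alone gives b43 = 1.
But (~b43) is also a unit clause — contradiction.
That branch fails; take b21 = 0 instead.
(b23) alone gives b23 = 1.
(~b13) alone gives b13 = 0.
(~b33) alone gives b33 = 0.
(b31) alone gives b31 = 1.
(~b41) alone gives b41 = 0.
(b43) alone gives b43 = 1.
But (~b43) is also a unit clause — contradiction.
Both values of b21 lead to a conflict.
That branch fails; take b12 = 0 instead.
(b13) alone gives b13 = 1.
(~b23) alone gives b23 = 0.
(~b33) alone gives b33 = 0.
(~b43) alone gives b43 = 0.
Case b21 = 1:
(~b31) alone gives b31 = 0.
(b32) alone gives b32 = 1.
(~b41) alone gives b41 = 0.
(b42) alone gives b42 = 1.
But (~b42) is also a unit clause — contradiction.
That branch fails; take b21 = 0 instead.
(b22) alone gives b22 = 1.
(~b32) alone gives b32 = 0.
(b31) alone gives b31 = 1.
(~b41) alone gives b41 = 0.
(b42) alone gives b42 = 1.
But (~b42) is also a unit clause — contradiction.
Both values of b21 lead to a conflict.
Both values of b12 lead to a conflict.
That branch fails; take b11 = 1 instead.
(~b21) alone gives b21 = 0.
(~b31) alone gives b31 = 0.
(~b41) alone gives b41 = 0.
Case b22 = 1:
(~b12) alone gives b12 = 0.
(~b32) alone gives b32 = 0.
(b33) alone gives b33 = 1.
(~b42) alone gives b42 = 0.
(b43) alone gives b43 = 1.
But (~b43) is also a unit clause — contradiction.
That branch fails; take b22 = 0 instead.
(b23) alone gives b23 = 1.
(~b13) alone gives b13 = 0.
(~b33) alone gives b33 = 0.
(b32) alone gives b32 = 1.
(~b12) alone gives b12 = 0.
(~b42) alone gives b42 = 0.
(b43) alone gives b43 = 1.
But (~b43) is also a unit clause — contradiction.
Both values of b22 lead to a conflict.
Both values of b11 lead to a conflict.

UNSATISFIABLE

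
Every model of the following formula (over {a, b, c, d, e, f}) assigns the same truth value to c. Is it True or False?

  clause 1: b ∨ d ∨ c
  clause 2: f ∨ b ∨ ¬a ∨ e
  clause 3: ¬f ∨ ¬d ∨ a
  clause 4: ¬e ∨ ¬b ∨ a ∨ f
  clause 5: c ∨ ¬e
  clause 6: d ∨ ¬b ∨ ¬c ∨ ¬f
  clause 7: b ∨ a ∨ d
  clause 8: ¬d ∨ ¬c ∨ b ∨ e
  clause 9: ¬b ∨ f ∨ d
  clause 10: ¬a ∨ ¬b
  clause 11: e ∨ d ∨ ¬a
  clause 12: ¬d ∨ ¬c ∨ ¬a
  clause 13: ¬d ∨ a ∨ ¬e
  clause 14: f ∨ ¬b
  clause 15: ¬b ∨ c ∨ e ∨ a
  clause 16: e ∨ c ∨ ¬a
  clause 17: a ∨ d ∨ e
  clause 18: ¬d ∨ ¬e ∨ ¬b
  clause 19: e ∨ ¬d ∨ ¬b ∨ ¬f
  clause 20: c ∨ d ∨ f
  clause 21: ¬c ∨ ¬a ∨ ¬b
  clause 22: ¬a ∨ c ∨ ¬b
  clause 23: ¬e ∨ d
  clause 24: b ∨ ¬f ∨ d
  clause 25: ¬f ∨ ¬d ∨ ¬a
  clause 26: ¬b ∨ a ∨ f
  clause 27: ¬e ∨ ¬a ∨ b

False

Suppose c = True.
Suppose a = False.
Suppose f = False.
From the singleton clause (¬b), b = False.
From the singleton clause (d), d = True.
From the singleton clause (e), e = True.
That conflicts with the unit clause (¬e).
Backtrack on f: now try f = True.
From the singleton clause (¬d), d = False.
From the singleton clause (¬b), b = False.
That conflicts with the unit clause (b).
Either choice for f ends in contradiction.
Backtrack on a: now try a = True.
From the singleton clause (¬b), b = False.
From the singleton clause (¬d), d = False.
From the singleton clause (e), e = True.
That conflicts with the unit clause (¬e).
Either choice for a ends in contradiction.
So every satisfying assignment has c = False.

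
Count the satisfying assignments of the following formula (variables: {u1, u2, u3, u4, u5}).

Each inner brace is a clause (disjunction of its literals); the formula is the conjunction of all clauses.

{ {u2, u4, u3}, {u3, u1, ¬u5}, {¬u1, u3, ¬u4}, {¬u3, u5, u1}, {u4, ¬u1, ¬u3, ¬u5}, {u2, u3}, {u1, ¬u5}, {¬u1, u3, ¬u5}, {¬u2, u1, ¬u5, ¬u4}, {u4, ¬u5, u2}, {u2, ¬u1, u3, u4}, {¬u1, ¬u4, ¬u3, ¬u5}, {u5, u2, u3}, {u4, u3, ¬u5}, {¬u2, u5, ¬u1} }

There are 2^5 = 32 truth assignments over (u1, u2, u3, u4, u5).
Split on u2. With u2 = True, the clauses containing u2 are satisfied and ¬u2 drops from the rest; 2 of the 2^4 = 16 assignments to the other variables satisfy what remains.
With u2 = False, by the same count on the reduced clause set, 2 assignments work.
(One model: u1=F, u2=T, u3=F, u4=F, u5=F.)
Total: 2 + 2 = 4.

4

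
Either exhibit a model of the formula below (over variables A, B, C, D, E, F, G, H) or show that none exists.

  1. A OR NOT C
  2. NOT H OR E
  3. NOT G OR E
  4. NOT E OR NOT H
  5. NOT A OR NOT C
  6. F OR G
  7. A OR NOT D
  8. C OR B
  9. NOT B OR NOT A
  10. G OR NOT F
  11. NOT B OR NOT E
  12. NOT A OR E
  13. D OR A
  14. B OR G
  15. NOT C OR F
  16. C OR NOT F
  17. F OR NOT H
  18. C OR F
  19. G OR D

Try A = true.
Unit clause (NOT C) forces C = false.
Unit clause (B) forces B = true.
That conflicts with the unit clause (NOT B).
Undo A and try A = false.
Unit clause (NOT C) forces C = false.
Unit clause (NOT D) forces D = false.
That conflicts with the unit clause (D).
Neither A = true nor A = false works.

UNSATISFIABLE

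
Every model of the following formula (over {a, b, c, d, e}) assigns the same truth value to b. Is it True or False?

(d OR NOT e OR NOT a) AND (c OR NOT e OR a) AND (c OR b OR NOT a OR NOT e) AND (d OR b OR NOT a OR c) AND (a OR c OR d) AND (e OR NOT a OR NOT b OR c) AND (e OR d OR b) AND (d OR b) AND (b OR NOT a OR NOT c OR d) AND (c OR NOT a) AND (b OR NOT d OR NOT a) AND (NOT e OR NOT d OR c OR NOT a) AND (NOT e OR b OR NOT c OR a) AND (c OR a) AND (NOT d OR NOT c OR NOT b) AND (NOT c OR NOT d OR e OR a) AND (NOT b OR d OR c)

True

Suppose b = false.
(d) alone gives d = true.
(NOT a) alone gives a = false.
(c) alone gives c = true.
(NOT e) alone gives e = false.
But (e) is also a unit clause — contradiction.
So every satisfying assignment has b = True.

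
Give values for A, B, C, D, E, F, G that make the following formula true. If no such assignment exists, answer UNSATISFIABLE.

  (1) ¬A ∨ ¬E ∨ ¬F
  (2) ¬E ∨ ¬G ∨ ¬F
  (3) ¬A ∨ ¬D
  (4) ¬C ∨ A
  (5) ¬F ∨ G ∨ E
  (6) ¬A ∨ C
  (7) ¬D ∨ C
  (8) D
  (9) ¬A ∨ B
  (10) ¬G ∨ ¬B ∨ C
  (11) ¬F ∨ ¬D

UNSATISFIABLE

(D) alone gives D = True.
(¬A) alone gives A = False.
(¬C) alone gives C = False.
Now (C) is unsatisfied and unit — conflict.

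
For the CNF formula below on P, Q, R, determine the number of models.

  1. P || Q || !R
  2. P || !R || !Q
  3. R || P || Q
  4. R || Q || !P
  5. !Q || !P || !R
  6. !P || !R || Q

There are 2^3 = 8 truth assignments over (P, Q, R).
Check each against the 6 clauses (columns in the order P, Q, R):
  F F F  ✗ fails (R || P || Q)
  F F T  ✗ fails (P || Q || !R)
  F T F  ✓ satisfies all
  F T T  ✗ fails (P || !R || !Q)
  T F F  ✗ fails (R || Q || !P)
  T F T  ✗ fails (!P || !R || Q)
  T T F  ✓ satisfies all
  T T T  ✗ fails (!Q || !P || !R)
2 of the 8 rows are models.

2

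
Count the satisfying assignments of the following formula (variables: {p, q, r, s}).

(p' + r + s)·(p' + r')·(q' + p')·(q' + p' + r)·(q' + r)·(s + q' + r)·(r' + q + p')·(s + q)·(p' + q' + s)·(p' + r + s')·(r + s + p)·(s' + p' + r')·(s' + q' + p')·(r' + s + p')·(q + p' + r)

4

There are 2^4 = 16 truth assignments over (p, q, r, s).
Check each against the 15 clauses (columns in the order p, q, r, s):
  F F F F  ✗ fails (s + q)
  F F F T  ✓ satisfies all
  F F T F  ✗ fails (s + q)
  F F T T  ✓ satisfies all
  F T F F  ✗ fails (q' + r)
  F T F T  ✗ fails (q' + r)
  F T T F  ✓ satisfies all
  F T T T  ✓ satisfies all
  T F F F  ✗ fails (p' + r + s)
  T F F T  ✗ fails (p' + r + s')
  T F T F  ✗ fails (p' + r')
  T F T T  ✗ fails (p' + r')
  T T F F  ✗ fails (p' + r + s)
  T T F T  ✗ fails (q' + p')
  T T T F  ✗ fails (p' + r')
  T T T T  ✗ fails (p' + r')
4 of the 16 rows are models.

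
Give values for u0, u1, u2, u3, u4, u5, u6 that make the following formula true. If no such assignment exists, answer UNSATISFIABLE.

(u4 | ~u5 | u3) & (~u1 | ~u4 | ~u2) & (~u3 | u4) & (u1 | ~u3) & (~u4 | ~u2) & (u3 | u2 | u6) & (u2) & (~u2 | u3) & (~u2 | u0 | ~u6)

Unit clause (u2) forces u2 = 1.
Unit clause (~u4) forces u4 = 0.
Unit clause (~u3) forces u3 = 0.
But (u3) is also a unit clause — contradiction.

UNSATISFIABLE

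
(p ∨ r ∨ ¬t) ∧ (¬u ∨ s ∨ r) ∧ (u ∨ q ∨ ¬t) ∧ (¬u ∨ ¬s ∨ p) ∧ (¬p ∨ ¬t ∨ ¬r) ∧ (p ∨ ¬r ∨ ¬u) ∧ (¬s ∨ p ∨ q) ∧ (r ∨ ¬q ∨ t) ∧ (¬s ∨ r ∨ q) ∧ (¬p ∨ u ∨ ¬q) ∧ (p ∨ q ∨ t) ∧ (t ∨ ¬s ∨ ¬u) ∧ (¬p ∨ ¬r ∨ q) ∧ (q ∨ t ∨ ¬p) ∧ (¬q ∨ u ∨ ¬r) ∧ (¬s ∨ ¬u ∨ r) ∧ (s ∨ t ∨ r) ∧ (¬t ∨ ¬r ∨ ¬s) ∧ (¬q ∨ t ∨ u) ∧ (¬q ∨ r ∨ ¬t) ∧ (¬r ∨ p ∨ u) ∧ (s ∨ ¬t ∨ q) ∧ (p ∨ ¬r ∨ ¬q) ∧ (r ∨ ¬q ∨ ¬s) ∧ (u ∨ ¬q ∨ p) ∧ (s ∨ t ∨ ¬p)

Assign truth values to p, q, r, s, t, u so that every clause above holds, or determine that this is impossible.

Branch on p: set p = True.
Branch on t: set t = False.
Unit clause (q) forces q = True.
Unit clause (r) forces r = True.
Unit clause (u) forces u = True.
Unit clause (¬s) forces s = False.
Now (s) is unsatisfied and unit — conflict.
Backtrack on t: now try t = True.
Unit clause (¬r) forces r = False.
Unit clause (¬q) forces q = False.
Unit clause (u) forces u = True.
Unit clause (s) forces s = True.
Now (¬s) is unsatisfied and unit — conflict.
Neither t = True nor t = False works.
Backtrack on p: now try p = False.
Branch on r: set r = True.
Unit clause (¬u) forces u = False.
Now (u) is unsatisfied and unit — conflict.
Backtrack on r: now try r = False.
Unit clause (¬t) forces t = False.
Unit clause (¬q) forces q = False.
Now (q) is unsatisfied and unit — conflict.
Neither r = True nor r = False works.
Neither p = True nor p = False works.

UNSATISFIABLE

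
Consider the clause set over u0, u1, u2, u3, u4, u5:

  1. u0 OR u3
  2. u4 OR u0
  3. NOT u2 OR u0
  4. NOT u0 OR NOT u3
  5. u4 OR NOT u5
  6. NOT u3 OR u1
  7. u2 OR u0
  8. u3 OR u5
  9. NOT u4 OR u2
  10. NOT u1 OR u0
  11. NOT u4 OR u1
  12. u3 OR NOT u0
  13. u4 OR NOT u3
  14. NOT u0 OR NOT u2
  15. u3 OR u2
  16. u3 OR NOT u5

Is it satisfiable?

Unsatisfiable

Try u0 = true.
From the singleton clause (NOT u3), u3 = false.
But (u3) is also a unit clause — contradiction.
Backtrack on u0: now try u0 = false.
From the singleton clause (u3), u3 = true.
From the singleton clause (u4), u4 = true.
From the singleton clause (NOT u2), u2 = false.
But (u2) is also a unit clause — contradiction.
Either choice for u0 ends in contradiction.
No assignment satisfies every clause.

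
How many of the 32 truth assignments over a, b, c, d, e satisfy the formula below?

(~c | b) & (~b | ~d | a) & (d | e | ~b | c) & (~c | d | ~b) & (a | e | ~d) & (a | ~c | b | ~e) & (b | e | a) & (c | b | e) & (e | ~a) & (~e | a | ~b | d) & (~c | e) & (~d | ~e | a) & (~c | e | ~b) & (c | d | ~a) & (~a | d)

There are 2^5 = 32 truth assignments over (a, b, c, d, e).
Split on d. With d = 1, the clauses containing d are satisfied and ~d drops from the rest; 3 of the 2^4 = 16 assignments to the other variables satisfy what remains.
With d = 0, by the same count on the reduced clause set, 1 assignment works.
(One model: a=F, b=F, c=F, d=F, e=T.)
Total: 3 + 1 = 4.

4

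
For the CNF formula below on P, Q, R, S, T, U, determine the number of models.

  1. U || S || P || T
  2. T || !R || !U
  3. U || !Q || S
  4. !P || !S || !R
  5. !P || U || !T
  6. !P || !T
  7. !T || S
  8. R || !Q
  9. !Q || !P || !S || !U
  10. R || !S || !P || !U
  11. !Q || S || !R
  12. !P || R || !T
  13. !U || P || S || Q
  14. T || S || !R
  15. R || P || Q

9

There are 2^6 = 64 truth assignments over (P, Q, R, S, T, U).
Split on Q. With Q = true, the clauses containing Q are satisfied and !Q drops from the rest; 3 of the 2^5 = 32 assignments to the other variables satisfy what remains.
With Q = false, by the same count on the reduced clause set, 6 assignments work.
(One model: P=F, Q=F, R=T, S=T, T=F, U=F.)
Total: 3 + 6 = 9.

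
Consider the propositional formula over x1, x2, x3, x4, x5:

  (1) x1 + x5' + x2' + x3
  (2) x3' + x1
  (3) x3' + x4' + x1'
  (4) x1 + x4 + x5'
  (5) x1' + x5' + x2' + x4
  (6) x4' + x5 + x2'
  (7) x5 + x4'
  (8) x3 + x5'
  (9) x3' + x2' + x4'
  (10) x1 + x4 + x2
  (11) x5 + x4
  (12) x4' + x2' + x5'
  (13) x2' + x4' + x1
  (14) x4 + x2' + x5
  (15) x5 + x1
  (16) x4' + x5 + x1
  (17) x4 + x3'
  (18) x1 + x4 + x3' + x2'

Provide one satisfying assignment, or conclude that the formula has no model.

UNSATISFIABLE

Suppose x3 = 0.
Unit clause (x5') forces x5 = 0.
Unit clause (x4') forces x4 = 0.
But (x4) is also a unit clause — contradiction.
That branch fails; take x3 = 1 instead.
Unit clause (x1) forces x1 = 1.
Unit clause (x4') forces x4 = 0.
But (x4) is also a unit clause — contradiction.
Both values of x3 lead to a conflict.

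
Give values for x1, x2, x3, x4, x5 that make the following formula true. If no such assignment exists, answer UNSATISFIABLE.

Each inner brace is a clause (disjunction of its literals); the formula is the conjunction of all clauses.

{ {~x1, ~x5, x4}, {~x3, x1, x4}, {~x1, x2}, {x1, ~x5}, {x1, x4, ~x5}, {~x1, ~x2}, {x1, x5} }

UNSATISFIABLE

Suppose x1 = 0.
The clause (~x5) is unit, so x5 = 0.
But (x5) is also a unit clause — contradiction.
That branch fails; take x1 = 1 instead.
The clause (x2) is unit, so x2 = 1.
But (~x2) is also a unit clause — contradiction.
Both values of x1 lead to a conflict.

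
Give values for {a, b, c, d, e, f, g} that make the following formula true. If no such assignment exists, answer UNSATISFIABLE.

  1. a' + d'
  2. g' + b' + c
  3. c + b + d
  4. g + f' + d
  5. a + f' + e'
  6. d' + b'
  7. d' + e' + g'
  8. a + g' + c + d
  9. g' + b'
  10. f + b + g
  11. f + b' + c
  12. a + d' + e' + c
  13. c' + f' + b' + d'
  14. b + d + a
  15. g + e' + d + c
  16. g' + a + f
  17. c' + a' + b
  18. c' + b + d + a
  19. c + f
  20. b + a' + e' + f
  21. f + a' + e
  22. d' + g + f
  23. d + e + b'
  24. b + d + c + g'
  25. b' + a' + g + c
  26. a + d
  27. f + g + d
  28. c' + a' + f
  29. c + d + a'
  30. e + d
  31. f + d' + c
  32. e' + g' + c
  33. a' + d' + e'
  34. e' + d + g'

a ↦ 0, b ↦ 0, c ↦ 0, d ↦ 1, e ↦ 0, f ↦ 1, g ↦ 1

Case a = 0:
Unit clause (d) forces d = 1.
Unit clause (b') forces b = 0.
Case f = 1:
Unit clause (e') forces e = 0.
All clauses hold; c, g can take either value.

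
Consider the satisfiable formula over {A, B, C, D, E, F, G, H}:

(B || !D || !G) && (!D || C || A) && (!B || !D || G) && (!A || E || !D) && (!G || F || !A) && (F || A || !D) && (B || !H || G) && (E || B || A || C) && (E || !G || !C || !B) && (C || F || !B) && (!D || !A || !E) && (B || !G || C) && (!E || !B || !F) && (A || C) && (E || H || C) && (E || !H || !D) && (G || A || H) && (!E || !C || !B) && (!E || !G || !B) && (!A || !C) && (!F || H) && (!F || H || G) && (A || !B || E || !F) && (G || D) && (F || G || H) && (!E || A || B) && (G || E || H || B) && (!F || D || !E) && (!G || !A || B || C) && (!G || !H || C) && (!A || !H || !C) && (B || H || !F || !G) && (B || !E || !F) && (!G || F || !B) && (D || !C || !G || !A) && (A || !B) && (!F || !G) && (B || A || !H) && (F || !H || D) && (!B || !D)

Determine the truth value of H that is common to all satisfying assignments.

Suppose H = true.
Branch on B: set B = true.
Unit clause (A) forces A = true.
Unit clause (!C) forces C = false.
Unit clause (F) forces F = true.
Unit clause (!E) forces E = false.
Unit clause (!D) forces D = false.
Unit clause (G) forces G = true.
But (!G) is also a unit clause — contradiction.
So B must be the other value — set B = false.
Unit clause (G) forces G = true.
Unit clause (!D) forces D = false.
Unit clause (C) forces C = true.
Unit clause (!A) forces A = false.
But (A) is also a unit clause — contradiction.
Either choice for B ends in contradiction.
So every satisfying assignment has H = False.

False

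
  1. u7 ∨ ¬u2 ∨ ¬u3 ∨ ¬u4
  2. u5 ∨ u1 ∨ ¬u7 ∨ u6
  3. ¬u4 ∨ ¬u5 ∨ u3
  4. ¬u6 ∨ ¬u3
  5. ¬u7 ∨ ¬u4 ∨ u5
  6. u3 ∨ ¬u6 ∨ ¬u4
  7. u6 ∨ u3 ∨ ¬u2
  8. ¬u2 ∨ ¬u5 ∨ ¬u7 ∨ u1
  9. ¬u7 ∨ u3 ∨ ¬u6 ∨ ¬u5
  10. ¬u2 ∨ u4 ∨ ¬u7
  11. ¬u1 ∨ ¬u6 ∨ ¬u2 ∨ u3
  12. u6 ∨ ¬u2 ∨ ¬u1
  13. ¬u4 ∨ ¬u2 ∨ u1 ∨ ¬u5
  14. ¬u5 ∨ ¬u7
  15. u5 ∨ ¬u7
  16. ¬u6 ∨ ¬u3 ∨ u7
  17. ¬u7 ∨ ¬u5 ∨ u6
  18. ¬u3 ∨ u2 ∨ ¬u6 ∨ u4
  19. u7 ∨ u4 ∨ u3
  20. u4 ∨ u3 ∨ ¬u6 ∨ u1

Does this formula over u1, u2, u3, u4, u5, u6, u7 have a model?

Yes

Case u6 = False:
Case u3 = True:
Case u2 = False:
Case u5 = True:
The clause (¬u7) is unit, so u7 = False.
Every clause is now satisfied; u1, u4 are unconstrained.
A satisfying assignment: u1 ↦ True, u2 ↦ False, u3 ↦ True, u4 ↦ True, u5 ↦ True, u6 ↦ False, u7 ↦ False.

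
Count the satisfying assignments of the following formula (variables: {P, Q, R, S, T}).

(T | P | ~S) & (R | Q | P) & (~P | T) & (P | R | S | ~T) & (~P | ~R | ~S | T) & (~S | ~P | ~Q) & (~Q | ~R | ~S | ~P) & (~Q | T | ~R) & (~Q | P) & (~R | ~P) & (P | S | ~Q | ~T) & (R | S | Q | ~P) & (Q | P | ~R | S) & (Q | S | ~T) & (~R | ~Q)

There are 2^5 = 32 truth assignments over (P, Q, R, S, T).
Split on R. With R = 1, the clauses containing R are satisfied and ~R drops from the rest; 1 of the 2^4 = 16 assignments to the other variables satisfy what remains.
With R = 0, by the same count on the reduced clause set, 2 assignments work.
Total: 1 + 2 = 3.

3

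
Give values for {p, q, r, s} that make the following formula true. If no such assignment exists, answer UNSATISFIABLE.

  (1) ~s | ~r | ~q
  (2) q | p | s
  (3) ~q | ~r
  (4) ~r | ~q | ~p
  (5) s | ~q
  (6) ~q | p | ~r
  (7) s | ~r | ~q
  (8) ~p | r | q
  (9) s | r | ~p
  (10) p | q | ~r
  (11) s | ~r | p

Branch on q: set q = 1.
Unit clause (~r) forces r = 0.
Unit clause (s) forces s = 1.
Every clause is now satisfied; p is unconstrained.

p=1; q=1; r=0; s=1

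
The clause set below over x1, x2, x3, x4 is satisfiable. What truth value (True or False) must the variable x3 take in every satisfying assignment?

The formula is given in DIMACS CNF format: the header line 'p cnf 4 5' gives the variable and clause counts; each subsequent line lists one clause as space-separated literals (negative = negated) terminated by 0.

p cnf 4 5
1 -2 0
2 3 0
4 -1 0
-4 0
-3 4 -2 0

True

Suppose x3 = False.
From the singleton clause (x2), x2 = True.
From the singleton clause (x1), x1 = True.
From the singleton clause (x4), x4 = True.
That conflicts with the unit clause (¬x4).
So every satisfying assignment has x3 = True.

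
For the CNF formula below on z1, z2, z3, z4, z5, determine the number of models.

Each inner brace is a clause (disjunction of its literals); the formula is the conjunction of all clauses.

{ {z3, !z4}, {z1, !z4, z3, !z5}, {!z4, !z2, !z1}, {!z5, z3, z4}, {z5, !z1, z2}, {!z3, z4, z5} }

12

There are 2^5 = 32 truth assignments over (z1, z2, z3, z4, z5).
Split on z5. With z5 = true, the clauses containing z5 are satisfied and !z5 drops from the rest; 7 of the 2^4 = 16 assignments to the other variables satisfy what remains.
With z5 = false, by the same count on the reduced clause set, 5 assignments work.
(One model: z1=F, z2=F, z3=F, z4=F, z5=F.)
Total: 7 + 5 = 12.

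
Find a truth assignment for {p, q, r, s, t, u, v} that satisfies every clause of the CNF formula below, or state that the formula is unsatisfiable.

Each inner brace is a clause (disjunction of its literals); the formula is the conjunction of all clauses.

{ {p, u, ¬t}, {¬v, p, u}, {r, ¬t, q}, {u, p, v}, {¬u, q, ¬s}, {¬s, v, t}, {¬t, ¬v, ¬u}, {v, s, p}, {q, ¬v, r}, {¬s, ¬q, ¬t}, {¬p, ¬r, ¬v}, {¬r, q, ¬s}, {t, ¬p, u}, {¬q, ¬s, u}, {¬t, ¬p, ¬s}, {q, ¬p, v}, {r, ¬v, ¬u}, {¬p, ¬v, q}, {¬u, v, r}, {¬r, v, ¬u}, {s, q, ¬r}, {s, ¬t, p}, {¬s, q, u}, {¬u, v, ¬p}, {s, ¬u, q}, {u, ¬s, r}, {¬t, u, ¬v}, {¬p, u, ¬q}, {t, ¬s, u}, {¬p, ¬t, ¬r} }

Suppose p = False.
Suppose u = True.
Suppose q = True.
Suppose t = False.
Suppose s = False.
(v) alone gives v = True.
(r) alone gives r = True.
This assignment satisfies each clause.

p ↦ False,  q ↦ True,  r ↦ True,  s ↦ False,  t ↦ False,  u ↦ True,  v ↦ True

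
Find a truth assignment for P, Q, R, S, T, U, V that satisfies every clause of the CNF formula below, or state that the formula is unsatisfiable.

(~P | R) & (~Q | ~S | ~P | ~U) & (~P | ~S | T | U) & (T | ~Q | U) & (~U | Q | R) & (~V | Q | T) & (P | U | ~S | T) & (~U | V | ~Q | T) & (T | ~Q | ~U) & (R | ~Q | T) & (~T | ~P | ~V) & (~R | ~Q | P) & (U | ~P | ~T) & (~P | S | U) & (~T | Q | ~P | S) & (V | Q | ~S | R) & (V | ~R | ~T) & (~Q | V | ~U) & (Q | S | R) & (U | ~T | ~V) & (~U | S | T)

Try P = 0.
Try R = 0.
Try U = 1.
The clause (Q) is unit, so Q = 1.
The clause (T) is unit, so T = 1.
The clause (V) is unit, so V = 1.
No clause remains; S is free.

P: 0,  Q: 1,  R: 0,  S: 1,  T: 1,  U: 1,  V: 1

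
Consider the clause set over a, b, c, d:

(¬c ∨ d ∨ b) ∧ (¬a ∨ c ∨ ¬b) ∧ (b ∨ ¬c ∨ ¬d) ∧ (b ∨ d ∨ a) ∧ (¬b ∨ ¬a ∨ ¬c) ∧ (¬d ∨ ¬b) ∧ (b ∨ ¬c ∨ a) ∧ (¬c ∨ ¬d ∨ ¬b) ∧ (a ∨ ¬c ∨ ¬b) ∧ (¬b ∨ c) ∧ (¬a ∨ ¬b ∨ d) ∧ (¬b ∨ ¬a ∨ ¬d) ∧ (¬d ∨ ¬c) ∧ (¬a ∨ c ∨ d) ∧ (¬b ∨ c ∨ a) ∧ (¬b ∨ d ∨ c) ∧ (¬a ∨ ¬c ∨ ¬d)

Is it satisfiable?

Satisfiable

Case d = True:
The clause (¬b) is unit, so b = False.
The clause (¬c) is unit, so c = False.
Every clause is now satisfied; a is unconstrained.
A satisfying assignment: a: True, b: False, c: False, d: True.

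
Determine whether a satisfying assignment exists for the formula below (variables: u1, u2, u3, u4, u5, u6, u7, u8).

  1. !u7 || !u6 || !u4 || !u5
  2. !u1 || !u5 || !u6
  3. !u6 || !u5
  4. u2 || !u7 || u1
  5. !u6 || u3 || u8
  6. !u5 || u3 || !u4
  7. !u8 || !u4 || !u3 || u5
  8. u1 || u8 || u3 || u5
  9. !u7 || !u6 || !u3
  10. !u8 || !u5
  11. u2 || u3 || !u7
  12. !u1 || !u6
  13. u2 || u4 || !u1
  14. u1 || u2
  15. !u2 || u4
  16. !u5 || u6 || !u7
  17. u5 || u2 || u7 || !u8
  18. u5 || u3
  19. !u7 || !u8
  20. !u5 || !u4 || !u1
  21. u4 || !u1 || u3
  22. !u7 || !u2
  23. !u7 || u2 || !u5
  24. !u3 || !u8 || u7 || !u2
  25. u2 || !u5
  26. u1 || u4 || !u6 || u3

Yes, satisfiable

Try u6 = false.
Try u8 = false.
Try u1 = false.
The clause (u2) is unit, so u2 = true.
The clause (u4) is unit, so u4 = true.
The clause (!u7) is unit, so u7 = false.
Try u5 = true.
The clause (u3) is unit, so u3 = true.
Every clause now holds.
A satisfying assignment: u1=false, u2=true, u3=true, u4=true, u5=true, u6=false, u7=false, u8=false.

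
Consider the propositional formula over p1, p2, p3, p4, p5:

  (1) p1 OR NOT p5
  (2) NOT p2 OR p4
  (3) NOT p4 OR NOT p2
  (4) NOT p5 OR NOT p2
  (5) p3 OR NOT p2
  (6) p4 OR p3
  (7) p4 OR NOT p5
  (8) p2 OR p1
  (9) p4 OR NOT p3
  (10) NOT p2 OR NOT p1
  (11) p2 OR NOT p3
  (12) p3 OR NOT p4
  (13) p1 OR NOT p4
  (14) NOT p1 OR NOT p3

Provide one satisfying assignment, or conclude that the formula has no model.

UNSATISFIABLE

Case p1 = true:
The clause (NOT p2) is unit, so p2 = false.
The clause (NOT p3) is unit, so p3 = false.
The clause (p4) is unit, so p4 = true.
That conflicts with the unit clause (NOT p4).
Backtrack on p1: now try p1 = false.
The clause (NOT p5) is unit, so p5 = false.
The clause (p2) is unit, so p2 = true.
The clause (p4) is unit, so p4 = true.
That conflicts with the unit clause (NOT p4).
Both values of p1 lead to a conflict.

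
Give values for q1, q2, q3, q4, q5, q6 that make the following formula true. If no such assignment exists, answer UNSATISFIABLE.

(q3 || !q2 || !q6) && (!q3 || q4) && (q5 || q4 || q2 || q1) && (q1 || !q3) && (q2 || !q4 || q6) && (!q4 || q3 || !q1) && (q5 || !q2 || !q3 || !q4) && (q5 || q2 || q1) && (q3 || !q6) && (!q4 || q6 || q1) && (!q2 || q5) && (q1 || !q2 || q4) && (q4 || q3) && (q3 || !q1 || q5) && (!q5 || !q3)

q1: true; q2: false; q3: true; q4: true; q5: false; q6: true

Try q3 = true.
The clause (q4) is unit, so q4 = true.
The clause (q1) is unit, so q1 = true.
The clause (!q5) is unit, so q5 = false.
The clause (!q2) is unit, so q2 = false.
The clause (q6) is unit, so q6 = true.
Every clause now holds.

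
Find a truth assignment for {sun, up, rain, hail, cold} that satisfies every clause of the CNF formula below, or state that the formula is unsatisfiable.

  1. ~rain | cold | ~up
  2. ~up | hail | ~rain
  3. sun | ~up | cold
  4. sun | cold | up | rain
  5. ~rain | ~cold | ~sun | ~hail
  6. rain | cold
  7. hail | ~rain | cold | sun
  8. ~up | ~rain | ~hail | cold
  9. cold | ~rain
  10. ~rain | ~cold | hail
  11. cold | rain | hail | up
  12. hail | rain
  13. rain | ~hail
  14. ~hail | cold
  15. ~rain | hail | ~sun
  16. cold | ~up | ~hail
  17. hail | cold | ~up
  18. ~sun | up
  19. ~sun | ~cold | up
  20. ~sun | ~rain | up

sun=0, up=0, rain=1, hail=1, cold=1

Try rain = 1.
Unit clause (cold) forces cold = 1.
Unit clause (hail) forces hail = 1.
Unit clause (~sun) forces sun = 0.
All clauses hold; up can take either value.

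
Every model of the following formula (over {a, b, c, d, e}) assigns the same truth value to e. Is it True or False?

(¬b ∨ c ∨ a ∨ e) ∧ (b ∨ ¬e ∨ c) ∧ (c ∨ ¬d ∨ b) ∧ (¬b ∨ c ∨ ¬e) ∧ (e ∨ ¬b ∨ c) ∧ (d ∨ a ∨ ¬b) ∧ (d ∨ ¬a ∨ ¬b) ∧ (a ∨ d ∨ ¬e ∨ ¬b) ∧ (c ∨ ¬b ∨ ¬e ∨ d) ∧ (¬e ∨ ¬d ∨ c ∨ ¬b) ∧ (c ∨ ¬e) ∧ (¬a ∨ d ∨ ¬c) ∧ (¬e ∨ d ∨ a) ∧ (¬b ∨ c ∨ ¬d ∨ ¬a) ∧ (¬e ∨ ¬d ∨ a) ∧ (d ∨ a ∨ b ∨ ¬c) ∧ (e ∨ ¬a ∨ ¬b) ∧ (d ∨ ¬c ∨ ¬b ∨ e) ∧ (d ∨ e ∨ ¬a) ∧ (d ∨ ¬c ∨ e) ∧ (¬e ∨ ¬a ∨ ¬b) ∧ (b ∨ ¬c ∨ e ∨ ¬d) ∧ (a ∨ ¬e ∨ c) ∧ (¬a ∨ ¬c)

False

Suppose e = True.
(c) alone gives c = True.
(¬a) alone gives a = False.
(d) alone gives d = True.
That conflicts with the unit clause (¬d).
So every satisfying assignment has e = False.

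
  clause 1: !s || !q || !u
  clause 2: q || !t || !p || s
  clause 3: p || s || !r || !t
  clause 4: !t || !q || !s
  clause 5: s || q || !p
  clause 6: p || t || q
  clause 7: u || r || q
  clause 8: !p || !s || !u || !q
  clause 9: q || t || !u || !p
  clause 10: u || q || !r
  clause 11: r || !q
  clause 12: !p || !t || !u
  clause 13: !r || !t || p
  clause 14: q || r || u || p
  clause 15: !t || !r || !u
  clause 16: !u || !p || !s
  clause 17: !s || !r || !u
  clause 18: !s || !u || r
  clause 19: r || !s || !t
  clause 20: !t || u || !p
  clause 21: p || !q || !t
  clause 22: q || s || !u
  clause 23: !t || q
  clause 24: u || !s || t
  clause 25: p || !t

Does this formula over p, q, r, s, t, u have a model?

Case r = true:
Case u = true:
(!t) alone gives t = false.
(!s) alone gives s = false.
(q) alone gives q = true.
No clause remains; p is free.
A satisfying assignment: p=false; q=true; r=true; s=false; t=false; u=true.

Yes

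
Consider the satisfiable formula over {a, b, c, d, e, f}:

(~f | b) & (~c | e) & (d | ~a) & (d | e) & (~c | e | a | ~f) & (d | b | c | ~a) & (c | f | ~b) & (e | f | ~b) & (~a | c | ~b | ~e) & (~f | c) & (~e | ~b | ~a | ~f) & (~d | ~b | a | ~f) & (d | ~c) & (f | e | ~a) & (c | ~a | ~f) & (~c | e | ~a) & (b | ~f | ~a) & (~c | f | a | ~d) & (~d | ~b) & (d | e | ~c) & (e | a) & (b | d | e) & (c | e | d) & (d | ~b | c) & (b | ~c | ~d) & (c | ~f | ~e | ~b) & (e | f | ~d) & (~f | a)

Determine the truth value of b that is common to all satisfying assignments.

False

Suppose b = 1.
From the singleton clause (~d), d = 0.
From the singleton clause (~a), a = 0.
From the singleton clause (e), e = 1.
From the singleton clause (~c), c = 0.
Now (c) is unsatisfied and unit — conflict.
So every satisfying assignment has b = False.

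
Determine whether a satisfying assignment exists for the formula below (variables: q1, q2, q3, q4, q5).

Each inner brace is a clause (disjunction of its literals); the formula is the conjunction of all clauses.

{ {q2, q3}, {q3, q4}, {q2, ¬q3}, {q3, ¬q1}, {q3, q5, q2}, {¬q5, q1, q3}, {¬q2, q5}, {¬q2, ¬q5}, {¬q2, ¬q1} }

Case q2 = True:
Unit clause (q5) forces q5 = True.
That conflicts with the unit clause (¬q5).
Backtrack on q2: now try q2 = False.
Unit clause (q3) forces q3 = True.
That conflicts with the unit clause (¬q3).
Neither q2 = True nor q2 = False works.
No assignment satisfies every clause.

No, unsatisfiable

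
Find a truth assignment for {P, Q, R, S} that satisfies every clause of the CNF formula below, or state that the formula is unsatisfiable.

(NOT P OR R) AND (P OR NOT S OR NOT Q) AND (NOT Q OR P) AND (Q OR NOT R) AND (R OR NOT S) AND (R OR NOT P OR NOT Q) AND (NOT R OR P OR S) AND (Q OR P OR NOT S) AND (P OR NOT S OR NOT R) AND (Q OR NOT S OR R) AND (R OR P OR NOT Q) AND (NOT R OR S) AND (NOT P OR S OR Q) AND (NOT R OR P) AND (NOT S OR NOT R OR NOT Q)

P ↦ false, Q ↦ false, R ↦ false, S ↦ false

Suppose P = false.
From the singleton clause (NOT Q), Q = false.
From the singleton clause (NOT R), R = false.
From the singleton clause (NOT S), S = false.
All clauses are satisfied.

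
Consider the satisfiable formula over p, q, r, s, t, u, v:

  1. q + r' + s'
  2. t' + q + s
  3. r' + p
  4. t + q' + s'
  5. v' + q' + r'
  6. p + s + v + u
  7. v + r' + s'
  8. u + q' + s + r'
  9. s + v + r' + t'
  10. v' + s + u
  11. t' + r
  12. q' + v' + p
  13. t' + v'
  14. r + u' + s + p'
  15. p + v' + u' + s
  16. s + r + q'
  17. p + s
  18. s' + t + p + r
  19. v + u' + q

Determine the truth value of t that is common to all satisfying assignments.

False

Suppose t = 1.
Unit clause (r) forces r = 1.
Unit clause (p) forces p = 1.
Unit clause (v') forces v = 0.
Unit clause (s') forces s = 0.
But (s) is also a unit clause — contradiction.
So every satisfying assignment has t = False.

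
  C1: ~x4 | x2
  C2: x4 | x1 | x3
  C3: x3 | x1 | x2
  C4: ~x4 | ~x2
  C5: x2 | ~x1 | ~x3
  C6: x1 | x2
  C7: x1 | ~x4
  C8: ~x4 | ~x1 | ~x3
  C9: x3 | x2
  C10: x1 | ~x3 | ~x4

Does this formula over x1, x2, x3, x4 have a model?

Branch on x4: set x4 = 0.
Branch on x1: set x1 = 1.
Branch on x2: set x2 = 1.
All clauses hold; x3 can take either value.
A satisfying assignment: x1 ↦ 1; x2 ↦ 1; x3 ↦ 1; x4 ↦ 0.

Yes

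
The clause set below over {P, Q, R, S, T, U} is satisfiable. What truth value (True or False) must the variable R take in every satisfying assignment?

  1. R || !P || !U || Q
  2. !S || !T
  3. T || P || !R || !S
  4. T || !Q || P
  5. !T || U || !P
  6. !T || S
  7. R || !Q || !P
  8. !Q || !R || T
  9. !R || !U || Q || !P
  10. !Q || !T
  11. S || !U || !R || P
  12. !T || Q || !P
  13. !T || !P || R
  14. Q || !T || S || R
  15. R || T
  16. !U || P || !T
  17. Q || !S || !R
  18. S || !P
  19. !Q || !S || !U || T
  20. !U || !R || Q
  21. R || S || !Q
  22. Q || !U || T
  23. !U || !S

Suppose R = false.
From the singleton clause (T), T = true.
From the singleton clause (!S), S = false.
That conflicts with the unit clause (S).
So every satisfying assignment has R = True.

True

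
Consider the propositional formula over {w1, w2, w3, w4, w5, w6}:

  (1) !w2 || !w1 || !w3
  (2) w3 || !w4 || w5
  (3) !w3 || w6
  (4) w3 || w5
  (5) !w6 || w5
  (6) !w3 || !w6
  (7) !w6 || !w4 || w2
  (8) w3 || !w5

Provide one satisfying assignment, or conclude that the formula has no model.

UNSATISFIABLE

Try w3 = false.
The clause (w5) is unit, so w5 = true.
That conflicts with the unit clause (!w5).
Undo w3 and try w3 = true.
The clause (w6) is unit, so w6 = true.
That conflicts with the unit clause (!w6).
Either choice for w3 ends in contradiction.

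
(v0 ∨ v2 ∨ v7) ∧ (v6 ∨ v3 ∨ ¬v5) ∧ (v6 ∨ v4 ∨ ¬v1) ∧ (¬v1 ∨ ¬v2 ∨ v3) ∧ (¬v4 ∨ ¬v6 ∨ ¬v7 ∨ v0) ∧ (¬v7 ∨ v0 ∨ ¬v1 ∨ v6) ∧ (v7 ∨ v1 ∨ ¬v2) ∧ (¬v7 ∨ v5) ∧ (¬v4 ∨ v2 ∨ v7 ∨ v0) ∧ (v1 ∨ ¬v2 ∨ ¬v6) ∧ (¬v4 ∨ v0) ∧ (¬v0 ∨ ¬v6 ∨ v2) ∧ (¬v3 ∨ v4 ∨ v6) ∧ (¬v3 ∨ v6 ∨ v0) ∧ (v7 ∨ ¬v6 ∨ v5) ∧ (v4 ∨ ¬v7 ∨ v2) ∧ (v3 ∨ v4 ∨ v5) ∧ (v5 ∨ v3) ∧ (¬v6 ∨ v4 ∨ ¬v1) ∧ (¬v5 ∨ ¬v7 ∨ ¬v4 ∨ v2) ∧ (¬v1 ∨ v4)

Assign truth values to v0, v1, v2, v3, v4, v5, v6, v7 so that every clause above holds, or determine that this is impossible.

v0 ↦ True; v1 ↦ True; v2 ↦ False; v3 ↦ True; v4 ↦ True; v5 ↦ True; v6 ↦ False; v7 ↦ False

Try v7 = False.
Try v0 = True.
Try v1 = True.
The clause (v4) is unit, so v4 = True.
Try v2 = False.
The clause (¬v6) is unit, so v6 = False.
Try v3 = True.
All clauses hold; v5 can take either value.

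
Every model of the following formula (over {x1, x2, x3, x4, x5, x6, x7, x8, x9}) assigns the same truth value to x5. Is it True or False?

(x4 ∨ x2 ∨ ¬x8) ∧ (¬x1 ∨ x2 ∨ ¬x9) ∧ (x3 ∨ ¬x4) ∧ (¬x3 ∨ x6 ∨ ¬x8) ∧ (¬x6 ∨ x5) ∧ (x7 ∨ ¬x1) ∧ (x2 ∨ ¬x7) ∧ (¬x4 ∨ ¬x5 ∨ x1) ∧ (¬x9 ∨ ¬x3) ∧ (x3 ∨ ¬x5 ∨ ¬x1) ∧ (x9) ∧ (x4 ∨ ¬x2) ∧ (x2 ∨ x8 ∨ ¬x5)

Suppose x5 = True.
(x9) alone gives x9 = True.
(¬x3) alone gives x3 = False.
(¬x4) alone gives x4 = False.
(¬x1) alone gives x1 = False.
(¬x2) alone gives x2 = False.
(¬x8) alone gives x8 = False.
Now (x8) is unsatisfied and unit — conflict.
So every satisfying assignment has x5 = False.

False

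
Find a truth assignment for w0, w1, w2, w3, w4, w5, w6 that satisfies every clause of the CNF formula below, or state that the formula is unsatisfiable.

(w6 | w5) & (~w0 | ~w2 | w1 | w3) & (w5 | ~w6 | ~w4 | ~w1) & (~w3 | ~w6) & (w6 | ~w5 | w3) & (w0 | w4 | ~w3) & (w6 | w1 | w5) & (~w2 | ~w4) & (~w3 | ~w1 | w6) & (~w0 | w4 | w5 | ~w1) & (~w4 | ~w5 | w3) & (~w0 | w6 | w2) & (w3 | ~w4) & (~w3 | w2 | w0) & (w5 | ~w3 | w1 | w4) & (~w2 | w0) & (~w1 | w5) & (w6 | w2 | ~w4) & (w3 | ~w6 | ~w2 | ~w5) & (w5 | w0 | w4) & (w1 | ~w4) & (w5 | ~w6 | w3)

Case w6 = 1:
(~w3) alone gives w3 = 0.
(~w4) alone gives w4 = 0.
(w5) alone gives w5 = 1.
(~w2) alone gives w2 = 0.
Every clause is now satisfied; w0, w1 are unconstrained.

w0=0; w1=1; w2=0; w3=0; w4=0; w5=1; w6=1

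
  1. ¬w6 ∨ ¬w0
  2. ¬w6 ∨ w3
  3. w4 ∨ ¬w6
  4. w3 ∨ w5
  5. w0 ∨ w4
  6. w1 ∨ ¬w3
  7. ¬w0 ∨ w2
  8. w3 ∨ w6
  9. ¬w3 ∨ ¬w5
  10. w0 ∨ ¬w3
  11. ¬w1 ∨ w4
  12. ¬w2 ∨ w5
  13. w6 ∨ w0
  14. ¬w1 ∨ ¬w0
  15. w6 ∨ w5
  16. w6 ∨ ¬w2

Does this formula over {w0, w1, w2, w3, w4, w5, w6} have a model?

Unsatisfiable

Branch on w6: set w6 = False.
Unit clause (w3) forces w3 = True.
Unit clause (w1) forces w1 = True.
Unit clause (¬w5) forces w5 = False.
But (w5) is also a unit clause — contradiction.
That branch fails; take w6 = True instead.
Unit clause (¬w0) forces w0 = False.
Unit clause (w3) forces w3 = True.
But (¬w3) is also a unit clause — contradiction.
Both values of w6 lead to a conflict.
No assignment satisfies every clause.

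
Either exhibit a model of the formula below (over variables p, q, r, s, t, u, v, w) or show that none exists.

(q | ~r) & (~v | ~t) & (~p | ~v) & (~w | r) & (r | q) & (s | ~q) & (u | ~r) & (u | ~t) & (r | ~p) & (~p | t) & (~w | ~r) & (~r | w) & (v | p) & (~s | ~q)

UNSATISFIABLE

Try q = 1.
Unit clause (s) forces s = 1.
Now (~s) is unsatisfied and unit — conflict.
So q must be the other value — set q = 0.
Unit clause (~r) forces r = 0.
Now (r) is unsatisfied and unit — conflict.
Neither q = 1 nor q = 0 works.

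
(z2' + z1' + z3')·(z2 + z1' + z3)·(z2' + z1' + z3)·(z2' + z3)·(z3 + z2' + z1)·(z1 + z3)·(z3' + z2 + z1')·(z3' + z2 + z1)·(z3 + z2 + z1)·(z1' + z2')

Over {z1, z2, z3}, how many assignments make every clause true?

1

There are 2^3 = 8 truth assignments over (z1, z2, z3).
Split on z3. With z3 = 1, the clauses containing z3 are satisfied and z3' drops from the rest; 1 of the 2^2 = 4 assignments to the other variables satisfy what remains.
With z3 = 0, by the same count on the reduced clause set, 0 assignments work.
Total: 1 + 0 = 1.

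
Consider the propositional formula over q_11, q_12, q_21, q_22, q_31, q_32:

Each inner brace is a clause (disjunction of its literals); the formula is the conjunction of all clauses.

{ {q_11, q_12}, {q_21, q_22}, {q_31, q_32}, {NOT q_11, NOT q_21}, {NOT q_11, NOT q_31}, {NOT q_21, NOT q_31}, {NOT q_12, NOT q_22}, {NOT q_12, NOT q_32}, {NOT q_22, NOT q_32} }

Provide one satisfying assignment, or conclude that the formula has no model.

Try q_11 = true.
From the singleton clause (NOT q_21), q_21 = false.
From the singleton clause (q_22), q_22 = true.
From the singleton clause (NOT q_31), q_31 = false.
From the singleton clause (q_32), q_32 = true.
Now (NOT q_32) is unsatisfied and unit — conflict.
So q_11 must be the other value — set q_11 = false.
From the singleton clause (q_12), q_12 = true.
From the singleton clause (NOT q_22), q_22 = false.
From the singleton clause (q_21), q_21 = true.
From the singleton clause (NOT q_31), q_31 = false.
From the singleton clause (q_32), q_32 = true.
Now (NOT q_32) is unsatisfied and unit — conflict.
Both values of q_11 lead to a conflict.

UNSATISFIABLE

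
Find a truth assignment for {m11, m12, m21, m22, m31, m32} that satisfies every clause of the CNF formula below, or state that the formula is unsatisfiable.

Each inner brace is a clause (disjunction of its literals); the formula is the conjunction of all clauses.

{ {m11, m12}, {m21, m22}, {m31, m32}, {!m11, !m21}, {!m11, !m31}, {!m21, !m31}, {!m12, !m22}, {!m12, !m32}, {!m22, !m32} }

Suppose m11 = true.
The clause (!m21) is unit, so m21 = false.
The clause (m22) is unit, so m22 = true.
The clause (!m31) is unit, so m31 = false.
The clause (m32) is unit, so m32 = true.
That conflicts with the unit clause (!m32).
Backtrack on m11: now try m11 = false.
The clause (m12) is unit, so m12 = true.
The clause (!m22) is unit, so m22 = false.
The clause (m21) is unit, so m21 = true.
The clause (!m31) is unit, so m31 = false.
The clause (m32) is unit, so m32 = true.
That conflicts with the unit clause (!m32).
Neither m11 = true nor m11 = false works.

UNSATISFIABLE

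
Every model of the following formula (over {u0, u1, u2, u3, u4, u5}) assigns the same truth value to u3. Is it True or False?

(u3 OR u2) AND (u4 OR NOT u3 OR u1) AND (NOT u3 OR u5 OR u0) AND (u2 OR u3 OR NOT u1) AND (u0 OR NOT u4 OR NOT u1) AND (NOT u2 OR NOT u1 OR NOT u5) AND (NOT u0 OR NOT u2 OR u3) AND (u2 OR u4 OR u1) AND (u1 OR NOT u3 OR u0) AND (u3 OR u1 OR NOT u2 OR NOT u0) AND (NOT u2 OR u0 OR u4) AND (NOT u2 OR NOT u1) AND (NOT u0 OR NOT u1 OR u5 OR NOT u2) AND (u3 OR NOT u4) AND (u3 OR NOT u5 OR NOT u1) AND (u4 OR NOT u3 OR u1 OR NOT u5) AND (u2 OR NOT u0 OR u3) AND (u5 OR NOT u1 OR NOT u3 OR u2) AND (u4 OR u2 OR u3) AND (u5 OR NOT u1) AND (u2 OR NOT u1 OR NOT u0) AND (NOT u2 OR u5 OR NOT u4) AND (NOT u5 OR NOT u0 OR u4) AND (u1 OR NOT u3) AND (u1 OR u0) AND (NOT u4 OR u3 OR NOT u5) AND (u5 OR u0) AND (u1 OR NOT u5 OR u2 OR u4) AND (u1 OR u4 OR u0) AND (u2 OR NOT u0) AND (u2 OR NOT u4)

True

Suppose u3 = false.
From the singleton clause (u2), u2 = true.
From the singleton clause (NOT u0), u0 = false.
From the singleton clause (u4), u4 = true.
But (NOT u4) is also a unit clause — contradiction.
So every satisfying assignment has u3 = True.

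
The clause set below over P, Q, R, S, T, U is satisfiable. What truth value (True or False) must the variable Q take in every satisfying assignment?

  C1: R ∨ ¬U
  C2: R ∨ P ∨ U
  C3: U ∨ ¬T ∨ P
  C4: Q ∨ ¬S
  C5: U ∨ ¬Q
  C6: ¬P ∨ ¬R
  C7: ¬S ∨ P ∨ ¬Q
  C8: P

False

Suppose Q = True.
(U) alone gives U = True.
(R) alone gives R = True.
(¬P) alone gives P = False.
That conflicts with the unit clause (P).
So every satisfying assignment has Q = False.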